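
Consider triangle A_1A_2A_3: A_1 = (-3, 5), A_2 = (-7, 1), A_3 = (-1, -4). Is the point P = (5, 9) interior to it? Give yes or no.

Barycentric coordinates of P: (27/11, -20/11, 4/11).
The three coordinates are positive, negative, positive; a point is interior exactly when all three are positive.

no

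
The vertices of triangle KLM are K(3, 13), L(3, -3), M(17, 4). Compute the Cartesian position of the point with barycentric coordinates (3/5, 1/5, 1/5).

(29/5, 8)

N = (3/5)·K + (1/5)·L + (1/5)·M.
x-coordinate: (3/5)·3 + (1/5)·3 + (1/5)·17 = 29/5.
y-coordinate: (3/5)·13 + (1/5)·(-3) + (1/5)·4 = 8.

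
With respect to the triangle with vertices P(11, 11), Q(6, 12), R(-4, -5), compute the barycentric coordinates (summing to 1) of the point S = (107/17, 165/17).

Signed area of the reference triangle: [PQR] = ½·(11·(12−(-5)) + 6·(-5−11) + (-4)·(11−12)) = ½·(187 − 96 + 4) = 95/2.
[SQR] = ½·((107/17)·(12−(-5)) + 6·(-5−(165/17)) + (-4)·(165/17−12)) = ½·(107 − 1500/17 + 156/17) = 475/34, so the P-coordinate is (475/34)/(95/2) = 5/17.
[PSR] = ½·(11·(165/17−(-5)) + (107/17)·(-5−11) + (-4)·(11−(165/17))) = ½·(2750/17 − 1712/17 − 88/17) = 475/17, so the Q-coordinate is 10/17.
[PQS] = ½·(11·(12−(165/17)) + 6·(165/17−11) + (107/17)·(11−12)) = ½·(429/17 − 132/17 − 107/17) = 95/17, so the R-coordinate is 2/17.
Check: 5/17 + 10/17 + 2/17 = 1.

(5/17, 10/17, 2/17)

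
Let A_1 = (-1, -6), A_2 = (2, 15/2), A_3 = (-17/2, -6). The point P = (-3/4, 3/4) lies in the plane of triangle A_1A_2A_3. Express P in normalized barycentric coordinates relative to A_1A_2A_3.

Signed area of the reference triangle: [A_1A_2A_3] = ½·((-1)·(15/2−(-6)) + 2·(-6−(-6)) + (-17/2)·(-6−(15/2))) = ½·(-27/2 + 0 + 459/4) = 405/8.
[PA_2A_3] = ½·((-3/4)·(15/2−(-6)) + 2·(-6−(3/4)) + (-17/2)·(3/4−(15/2))) = ½·(-81/8 − 27/2 + 459/8) = 135/8, so the A_1-coordinate is (135/8)/(405/8) = 1/3.
[A_1PA_3] = ½·((-1)·(3/4−(-6)) + (-3/4)·(-6−(-6)) + (-17/2)·(-6−(3/4))) = ½·(-27/4 + 0 + 459/8) = 405/16, so the A_2-coordinate is 1/2.
[A_1A_2P] = ½·((-1)·(15/2−(3/4)) + 2·(3/4−(-6)) + (-3/4)·(-6−(15/2))) = ½·(-27/4 + 27/2 + 81/8) = 135/16, so the A_3-coordinate is 1/6.
Check: 1/3 + 1/2 + 1/6 = 1.

(1/3, 1/2, 1/6)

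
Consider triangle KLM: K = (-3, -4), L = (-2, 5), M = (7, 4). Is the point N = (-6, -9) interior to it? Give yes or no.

no

Barycentric coordinates of N: (65/41, -13/41, -11/41).
The three coordinates are positive, negative, negative; a point is interior exactly when all three are positive.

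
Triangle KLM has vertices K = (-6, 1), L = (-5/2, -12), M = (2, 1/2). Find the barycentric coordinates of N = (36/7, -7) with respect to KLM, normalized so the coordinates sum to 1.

(-5/7, 4/7, 8/7)

Signed area of the reference triangle: [KLM] = ½·((-6)·(-12−(1/2)) + (-5/2)·(1/2−1) + 2·(1−(-12))) = ½·(75 + 5/4 + 26) = 409/8.
[NLM] = ½·((36/7)·(-12−(1/2)) + (-5/2)·(1/2−(-7)) + 2·(-7−(-12))) = ½·(-450/7 − 75/4 + 10) = -2045/56, so the K-coordinate is (-2045/56)/(409/8) = -5/7.
[KNM] = ½·((-6)·(-7−(1/2)) + (36/7)·(1/2−1) + 2·(1−(-7))) = ½·(45 − 18/7 + 16) = 409/14, so the L-coordinate is 4/7.
[KLN] = ½·((-6)·(-12−(-7)) + (-5/2)·(-7−1) + (36/7)·(1−(-12))) = ½·(30 + 20 + 468/7) = 409/7, so the M-coordinate is 8/7.
Check: -5/7 + 4/7 + 8/7 = 1.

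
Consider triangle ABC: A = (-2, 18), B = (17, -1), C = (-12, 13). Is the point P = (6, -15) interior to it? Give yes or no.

no

Barycentric coordinates of P: (-112/57, 74/57, 5/3).
The three coordinates are negative, positive, positive; a point is interior exactly when all three are positive.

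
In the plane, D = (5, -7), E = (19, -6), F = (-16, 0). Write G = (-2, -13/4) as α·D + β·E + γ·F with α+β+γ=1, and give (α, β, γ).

Signed area of the reference triangle: [DEF] = ½·(5·(-6−0) + 19·(0−(-7)) + (-16)·(-7−(-6))) = ½·(-30 + 133 + 16) = 119/2.
[GEF] = ½·((-2)·(-6−0) + 19·(0−(-13/4)) + (-16)·(-13/4−(-6))) = ½·(12 + 247/4 − 44) = 119/8, so the D-coordinate is (119/8)/(119/2) = 1/4.
[DGF] = ½·(5·(-13/4−0) + (-2)·(0−(-7)) + (-16)·(-7−(-13/4))) = ½·(-65/4 − 14 + 60) = 119/8, so the E-coordinate is 1/4.
[DEG] = ½·(5·(-6−(-13/4)) + 19·(-13/4−(-7)) + (-2)·(-7−(-6))) = ½·(-55/4 + 285/4 + 2) = 119/4, so the F-coordinate is 1/2.
Check: 1/4 + 1/4 + 1/2 = 1.

(1/4, 1/4, 1/2)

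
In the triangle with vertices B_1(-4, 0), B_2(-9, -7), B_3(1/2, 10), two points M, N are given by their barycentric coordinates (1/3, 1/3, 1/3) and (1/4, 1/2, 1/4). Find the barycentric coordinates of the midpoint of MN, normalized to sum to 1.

(7/24, 5/12, 7/24)

Since both coordinate triples sum to 1, the midpoint's barycentrics are the componentwise average.
(1/3+1/4)/2 = 7/24; similarly 5/12 and 7/24.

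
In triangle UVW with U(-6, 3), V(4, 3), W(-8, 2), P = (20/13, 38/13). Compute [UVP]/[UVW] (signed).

[UVW] = ½·((-6)·(3−2) + 4·(2−3) + (-8)·(3−3)) = ½·(-6 − 4 + 0) = -5.
[UVP] = ½·((-6)·(3−(38/13)) + 4·(38/13−3) + (20/13)·(3−3)) = ½·(-6/13 − 4/13 + 0) = -5/13, so the ratio is (-5/13)/(-5) = 1/13.

1/13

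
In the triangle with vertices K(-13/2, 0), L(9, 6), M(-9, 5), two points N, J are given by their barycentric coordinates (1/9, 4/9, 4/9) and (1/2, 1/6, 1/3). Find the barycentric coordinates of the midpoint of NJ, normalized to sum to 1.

(11/36, 11/36, 7/18)

Since both coordinate triples sum to 1, the midpoint's barycentrics are the componentwise average.
(1/9+1/2)/2 = 11/36; similarly 11/36 and 7/18.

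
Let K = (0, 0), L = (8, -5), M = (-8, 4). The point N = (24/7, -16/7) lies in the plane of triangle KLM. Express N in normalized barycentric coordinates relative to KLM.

(2/7, 4/7, 1/7)

Signed area of the reference triangle: [KLM] = ½·(0·(-5−4) + 8·(4−0) + (-8)·(0−(-5))) = ½·(0 + 32 − 40) = -4.
[NLM] = ½·((24/7)·(-5−4) + 8·(4−(-16/7)) + (-8)·(-16/7−(-5))) = ½·(-216/7 + 352/7 − 152/7) = -8/7, so the K-coordinate is (-8/7)/(-4) = 2/7.
[KNM] = ½·(0·(-16/7−4) + (24/7)·(4−0) + (-8)·(0−(-16/7))) = ½·(0 + 96/7 − 128/7) = -16/7, so the L-coordinate is 4/7.
[KLN] = ½·(0·(-5−(-16/7)) + 8·(-16/7−0) + (24/7)·(0−(-5))) = ½·(0 − 128/7 + 120/7) = -4/7, so the M-coordinate is 1/7.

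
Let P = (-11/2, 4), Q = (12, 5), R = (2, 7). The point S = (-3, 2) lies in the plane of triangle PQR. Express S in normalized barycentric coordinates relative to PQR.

(4/3, 1/2, -5/6)

Signed area of the reference triangle: [PQR] = ½·((-11/2)·(5−7) + 12·(7−4) + 2·(4−5)) = ½·(11 + 36 − 2) = 45/2.
[SQR] = ½·((-3)·(5−7) + 12·(7−2) + 2·(2−5)) = ½·(6 + 60 − 6) = 30, so the P-coordinate is 30/(45/2) = 4/3.
[PSR] = ½·((-11/2)·(2−7) + (-3)·(7−4) + 2·(4−2)) = ½·(55/2 − 9 + 4) = 45/4, so the Q-coordinate is 1/2.
[PQS] = ½·((-11/2)·(5−2) + 12·(2−4) + (-3)·(4−5)) = ½·(-33/2 − 24 + 3) = -75/4, so the R-coordinate is -5/6.
Check: 4/3 + 1/2 − 5/6 = 1.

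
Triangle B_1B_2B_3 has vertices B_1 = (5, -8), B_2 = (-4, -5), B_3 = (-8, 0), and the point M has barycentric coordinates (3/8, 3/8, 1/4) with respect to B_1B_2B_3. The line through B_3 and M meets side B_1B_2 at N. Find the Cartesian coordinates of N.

Line B_3M meets B_1B_2 where the B_3-coordinate vanishes; zeroing M's B_3-weight and renormalizing leaves B_1, B_2-weights 3/8 : 3/8 → (1/2, 1/2).
So N = (1/2)·B_1 + (1/2)·B_2 = (1/2, -13/2).

(1/2, -13/2)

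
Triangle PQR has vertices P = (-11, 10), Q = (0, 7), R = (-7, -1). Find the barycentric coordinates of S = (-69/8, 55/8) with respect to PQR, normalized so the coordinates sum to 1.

(5/8, 1/8, 1/4)

Signed area of the reference triangle: [PQR] = ½·((-11)·(7−(-1)) + 0·(-1−10) + (-7)·(10−7)) = ½·(-88 + 0 − 21) = -109/2.
[SQR] = ½·((-69/8)·(7−(-1)) + 0·(-1−(55/8)) + (-7)·(55/8−7)) = ½·(-69 + 0 + 7/8) = -545/16, so the P-coordinate is (-545/16)/(-109/2) = 5/8.
[PSR] = ½·((-11)·(55/8−(-1)) + (-69/8)·(-1−10) + (-7)·(10−(55/8))) = ½·(-693/8 + 759/8 − 175/8) = -109/16, so the Q-coordinate is 1/8.
[PQS] = ½·((-11)·(7−(55/8)) + 0·(55/8−10) + (-69/8)·(10−7)) = ½·(-11/8 + 0 − 207/8) = -109/8, so the R-coordinate is 1/4.
Check: 5/8 + 1/8 + 1/4 = 1.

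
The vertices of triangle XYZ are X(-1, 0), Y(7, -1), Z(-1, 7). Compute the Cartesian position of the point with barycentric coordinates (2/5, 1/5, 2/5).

(3/5, 13/5)

W = (2/5)·X + (1/5)·Y + (2/5)·Z.
x-coordinate: (2/5)·(-1) + (1/5)·7 + (2/5)·(-1) = 3/5.
y-coordinate: (2/5)·0 + (1/5)·(-1) + (2/5)·7 = 13/5.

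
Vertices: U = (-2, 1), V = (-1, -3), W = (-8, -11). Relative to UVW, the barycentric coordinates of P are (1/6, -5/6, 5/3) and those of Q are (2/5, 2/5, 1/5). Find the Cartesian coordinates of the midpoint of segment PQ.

(-469/60, -28/3)

Barycentric coordinates of the midpoint are the average: (17/60, -13/60, 14/15).
Converting: (17/60)·U + (-13/60)·V + (14/15)·W = (-469/60, -28/3).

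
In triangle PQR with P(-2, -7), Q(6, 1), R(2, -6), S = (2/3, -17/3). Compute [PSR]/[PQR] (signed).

1/9

[PQR] = ½·((-2)·(1−(-6)) + 6·(-6−(-7)) + 2·(-7−1)) = ½·(-14 + 6 − 16) = -12.
[PSR] = ½·((-2)·(-17/3−(-6)) + (2/3)·(-6−(-7)) + 2·(-7−(-17/3))) = ½·(-2/3 + 2/3 − 8/3) = -4/3, so the ratio is (-4/3)/(-12) = 1/9.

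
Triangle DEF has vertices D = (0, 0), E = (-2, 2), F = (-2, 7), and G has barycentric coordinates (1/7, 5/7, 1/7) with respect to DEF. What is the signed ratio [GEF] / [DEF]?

The signed ratio [GEF]/[DEF] equals the barycentric coordinate of G at vertex D, which is 1/7.

1/7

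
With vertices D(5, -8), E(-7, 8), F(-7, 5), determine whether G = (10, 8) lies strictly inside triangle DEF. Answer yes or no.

Barycentric coordinates of G: (17/12, 257/36, -68/9).
The three coordinates are positive, positive, negative; a point is interior exactly when all three are positive.

no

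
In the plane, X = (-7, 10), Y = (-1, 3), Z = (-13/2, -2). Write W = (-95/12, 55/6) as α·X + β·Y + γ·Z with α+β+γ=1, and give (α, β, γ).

Signed area of the reference triangle: [XYZ] = ½·((-7)·(3−(-2)) + (-1)·(-2−10) + (-13/2)·(10−3)) = ½·(-35 + 12 − 91/2) = -137/4.
[WYZ] = ½·((-95/12)·(3−(-2)) + (-1)·(-2−(55/6)) + (-13/2)·(55/6−3)) = ½·(-475/12 + 67/6 − 481/12) = -137/4, so the X-coordinate is (-137/4)/(-137/4) = 1.
[XWZ] = ½·((-7)·(55/6−(-2)) + (-95/12)·(-2−10) + (-13/2)·(10−(55/6))) = ½·(-469/6 + 95 − 65/12) = 137/24, so the Y-coordinate is -1/6.
[XYW] = ½·((-7)·(3−(55/6)) + (-1)·(55/6−10) + (-95/12)·(10−3)) = ½·(259/6 + 5/6 − 665/12) = -137/24, so the Z-coordinate is 1/6.
Check: 1 − 1/6 + 1/6 = 1.

(1, -1/6, 1/6)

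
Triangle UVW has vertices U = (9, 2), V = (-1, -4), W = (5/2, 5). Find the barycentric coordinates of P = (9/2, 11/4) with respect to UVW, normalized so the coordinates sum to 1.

Signed area of the reference triangle: [UVW] = ½·(9·(-4−5) + (-1)·(5−2) + (5/2)·(2−(-4))) = ½·(-81 − 3 + 15) = -69/2.
[PVW] = ½·((9/2)·(-4−5) + (-1)·(5−(11/4)) + (5/2)·(11/4−(-4))) = ½·(-81/2 − 9/4 + 135/8) = -207/16, so the U-coordinate is (-207/16)/(-69/2) = 3/8.
[UPW] = ½·(9·(11/4−5) + (9/2)·(5−2) + (5/2)·(2−(11/4))) = ½·(-81/4 + 27/2 − 15/8) = -69/16, so the V-coordinate is 1/8.
[UVP] = ½·(9·(-4−(11/4)) + (-1)·(11/4−2) + (9/2)·(2−(-4))) = ½·(-243/4 − 3/4 + 27) = -69/4, so the W-coordinate is 1/2.
Check: 3/8 + 1/8 + 1/2 = 1.

(3/8, 1/8, 1/2)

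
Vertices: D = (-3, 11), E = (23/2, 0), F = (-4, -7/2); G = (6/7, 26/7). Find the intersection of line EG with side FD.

Barycentric coordinates of G with respect to DEF: (3/7, 2/7, 2/7).
On side FD the E-coordinate is zero; dropping G's E-weight 2/7 and renormalizing the remaining 2/7 : 3/7 gives weights 2/5, 3/5 on F, D.
H = (2/5)·(-4, -7/2) + (3/5)·(-3, 11) = (-17/5, 26/5).

(-17/5, 26/5)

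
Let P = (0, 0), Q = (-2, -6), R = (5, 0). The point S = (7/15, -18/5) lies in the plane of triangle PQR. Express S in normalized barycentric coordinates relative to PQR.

Signed area of the reference triangle: [PQR] = ½·(0·(-6−0) + (-2)·(0−0) + 5·(0−(-6))) = ½·(0 + 0 + 30) = 15.
[SQR] = ½·((7/15)·(-6−0) + (-2)·(0−(-18/5)) + 5·(-18/5−(-6))) = ½·(-14/5 − 36/5 + 12) = 1, so the P-coordinate is 1/15 = 1/15.
[PSR] = ½·(0·(-18/5−0) + (7/15)·(0−0) + 5·(0−(-18/5))) = ½·(0 + 0 + 18) = 9, so the Q-coordinate is 3/5.
[PQS] = ½·(0·(-6−(-18/5)) + (-2)·(-18/5−0) + (7/15)·(0−(-6))) = ½·(0 + 36/5 + 14/5) = 5, so the R-coordinate is 1/3.

(1/15, 3/5, 1/3)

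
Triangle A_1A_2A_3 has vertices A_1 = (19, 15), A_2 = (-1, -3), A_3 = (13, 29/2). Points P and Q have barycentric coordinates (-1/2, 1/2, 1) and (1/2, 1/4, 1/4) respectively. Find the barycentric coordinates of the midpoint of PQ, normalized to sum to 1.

(0, 3/8, 5/8)

Since both coordinate triples sum to 1, the midpoint's barycentrics are the componentwise average.
(-1/2+1/2)/2 = 0; similarly 3/8 and 5/8.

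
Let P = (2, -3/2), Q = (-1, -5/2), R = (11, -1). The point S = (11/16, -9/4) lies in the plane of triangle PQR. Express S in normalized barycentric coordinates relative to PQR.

Signed area of the reference triangle: [PQR] = ½·(2·(-5/2−(-1)) + (-1)·(-1−(-3/2)) + 11·(-3/2−(-5/2))) = ½·(-3 − 1/2 + 11) = 15/4.
[SQR] = ½·((11/16)·(-5/2−(-1)) + (-1)·(-1−(-9/4)) + 11·(-9/4−(-5/2))) = ½·(-33/32 − 5/4 + 11/4) = 15/64, so the P-coordinate is (15/64)/(15/4) = 1/16.
[PSR] = ½·(2·(-9/4−(-1)) + (11/16)·(-1−(-3/2)) + 11·(-3/2−(-9/4))) = ½·(-5/2 + 11/32 + 33/4) = 195/64, so the Q-coordinate is 13/16.
[PQS] = ½·(2·(-5/2−(-9/4)) + (-1)·(-9/4−(-3/2)) + (11/16)·(-3/2−(-5/2))) = ½·(-1/2 + 3/4 + 11/16) = 15/32, so the R-coordinate is 1/8.

(1/16, 13/16, 1/8)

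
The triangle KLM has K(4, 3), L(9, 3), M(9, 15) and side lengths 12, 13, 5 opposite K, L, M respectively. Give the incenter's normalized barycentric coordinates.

(2/5, 13/30, 1/6)

The incenter has barycentric coordinates proportional to the opposite side lengths: (12 : 13 : 5).
Normalizing by 12+13+5 = 30 gives (2/5, 13/30, 1/6).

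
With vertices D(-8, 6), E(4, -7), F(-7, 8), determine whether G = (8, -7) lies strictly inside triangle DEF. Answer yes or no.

no

Barycentric coordinates of G: (-60/37, 45/37, 52/37).
The three coordinates are negative, positive, positive; a point is interior exactly when all three are positive.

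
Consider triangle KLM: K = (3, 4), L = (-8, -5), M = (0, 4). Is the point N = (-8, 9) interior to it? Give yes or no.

Barycentric coordinates of N: (-112/27, -5/9, 154/27).
The three coordinates are negative, negative, positive; a point is interior exactly when all three are positive.

no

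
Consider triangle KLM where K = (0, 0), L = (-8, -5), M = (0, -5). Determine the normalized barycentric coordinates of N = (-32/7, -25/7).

Signed area of the reference triangle: [KLM] = ½·(0·(-5−(-5)) + (-8)·(-5−0) + 0·(0−(-5))) = ½·(0 + 40 + 0) = 20.
[NLM] = ½·((-32/7)·(-5−(-5)) + (-8)·(-5−(-25/7)) + 0·(-25/7−(-5))) = ½·(0 + 80/7 + 0) = 40/7, so the K-coordinate is (40/7)/20 = 2/7.
[KNM] = ½·(0·(-25/7−(-5)) + (-32/7)·(-5−0) + 0·(0−(-25/7))) = ½·(0 + 160/7 + 0) = 80/7, so the L-coordinate is 4/7.
[KLN] = ½·(0·(-5−(-25/7)) + (-8)·(-25/7−0) + (-32/7)·(0−(-5))) = ½·(0 + 200/7 − 160/7) = 20/7, so the M-coordinate is 1/7.

(2/7, 4/7, 1/7)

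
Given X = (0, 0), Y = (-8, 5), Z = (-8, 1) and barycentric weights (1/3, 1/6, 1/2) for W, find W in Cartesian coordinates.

(-16/3, 4/3)

W = (1/3)·X + (1/6)·Y + (1/2)·Z.
x-coordinate: (1/3)·0 + (1/6)·(-8) + (1/2)·(-8) = -16/3.
y-coordinate: (1/3)·0 + (1/6)·5 + (1/2)·1 = 4/3.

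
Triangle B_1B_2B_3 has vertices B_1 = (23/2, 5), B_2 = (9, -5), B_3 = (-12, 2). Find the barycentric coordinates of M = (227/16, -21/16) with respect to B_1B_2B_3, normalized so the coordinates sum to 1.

(1/2, 11/16, -3/16)

Signed area of the reference triangle: [B_1B_2B_3] = ½·((23/2)·(-5−2) + 9·(2−5) + (-12)·(5−(-5))) = ½·(-161/2 − 27 − 120) = -455/4.
[MB_2B_3] = ½·((227/16)·(-5−2) + 9·(2−(-21/16)) + (-12)·(-21/16−(-5))) = ½·(-1589/16 + 477/16 − 177/4) = -455/8, so the B_1-coordinate is (-455/8)/(-455/4) = 1/2.
[B_1MB_3] = ½·((23/2)·(-21/16−2) + (227/16)·(2−5) + (-12)·(5−(-21/16))) = ½·(-1219/32 − 681/16 − 303/4) = -5005/64, so the B_2-coordinate is 11/16.
[B_1B_2M] = ½·((23/2)·(-5−(-21/16)) + 9·(-21/16−5) + (227/16)·(5−(-5))) = ½·(-1357/32 − 909/16 + 1135/8) = 1365/64, so the B_3-coordinate is -3/16.
Check: 1/2 + 11/16 − 3/16 = 1.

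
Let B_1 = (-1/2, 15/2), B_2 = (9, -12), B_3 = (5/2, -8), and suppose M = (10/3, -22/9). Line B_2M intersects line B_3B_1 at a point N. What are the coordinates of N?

(1/2, 7/3)

Barycentric coordinates of M with respect to B_1B_2B_3: (4/9, 1/3, 2/9).
On side B_3B_1 the B_2-coordinate is zero; dropping M's B_2-weight 1/3 and renormalizing the remaining 2/9 : 4/9 gives weights 1/3, 2/3 on B_3, B_1.
N = (1/3)·(5/2, -8) + (2/3)·(-1/2, 15/2) = (1/2, 7/3).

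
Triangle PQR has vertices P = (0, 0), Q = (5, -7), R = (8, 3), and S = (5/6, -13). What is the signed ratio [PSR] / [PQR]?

[PQR] = ½·(0·(-7−3) + 5·(3−0) + 8·(0−(-7))) = ½·(0 + 15 + 56) = 71/2.
[PSR] = ½·(0·(-13−3) + (5/6)·(3−0) + 8·(0−(-13))) = ½·(0 + 5/2 + 104) = 213/4, so the ratio is (213/4)/(71/2) = 3/2.

3/2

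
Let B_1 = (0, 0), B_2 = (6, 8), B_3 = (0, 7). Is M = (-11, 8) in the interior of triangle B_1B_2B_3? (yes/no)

no

Barycentric coordinates of M: (-17/42, -11/6, 68/21).
The three coordinates are negative, negative, positive; a point is interior exactly when all three are positive.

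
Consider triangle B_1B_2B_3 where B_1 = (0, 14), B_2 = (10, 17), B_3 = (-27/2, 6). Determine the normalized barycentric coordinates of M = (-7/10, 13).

(3/5, 1/5, 1/5)

Signed area of the reference triangle: [B_1B_2B_3] = ½·(0·(17−6) + 10·(6−14) + (-27/2)·(14−17)) = ½·(0 − 80 + 81/2) = -79/4.
[MB_2B_3] = ½·((-7/10)·(17−6) + 10·(6−13) + (-27/2)·(13−17)) = ½·(-77/10 − 70 + 54) = -237/20, so the B_1-coordinate is (-237/20)/(-79/4) = 3/5.
[B_1MB_3] = ½·(0·(13−6) + (-7/10)·(6−14) + (-27/2)·(14−13)) = ½·(0 + 28/5 − 27/2) = -79/20, so the B_2-coordinate is 1/5.
[B_1B_2M] = ½·(0·(17−13) + 10·(13−14) + (-7/10)·(14−17)) = ½·(0 − 10 + 21/10) = -79/20, so the B_3-coordinate is 1/5.
Check: 3/5 + 1/5 + 1/5 = 1.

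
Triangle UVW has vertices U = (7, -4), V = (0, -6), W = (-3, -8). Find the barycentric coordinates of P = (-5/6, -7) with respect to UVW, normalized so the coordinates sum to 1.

(1/6, 1/6, 2/3)

Signed area of the reference triangle: [UVW] = ½·(7·(-6−(-8)) + 0·(-8−(-4)) + (-3)·(-4−(-6))) = ½·(14 + 0 − 6) = 4.
[PVW] = ½·((-5/6)·(-6−(-8)) + 0·(-8−(-7)) + (-3)·(-7−(-6))) = ½·(-5/3 + 0 + 3) = 2/3, so the U-coordinate is (2/3)/4 = 1/6.
[UPW] = ½·(7·(-7−(-8)) + (-5/6)·(-8−(-4)) + (-3)·(-4−(-7))) = ½·(7 + 10/3 − 9) = 2/3, so the V-coordinate is 1/6.
[UVP] = ½·(7·(-6−(-7)) + 0·(-7−(-4)) + (-5/6)·(-4−(-6))) = ½·(7 + 0 − 5/3) = 8/3, so the W-coordinate is 2/3.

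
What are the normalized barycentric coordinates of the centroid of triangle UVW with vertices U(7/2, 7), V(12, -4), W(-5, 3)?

The centroid is the average of the vertices, so each weight is 1/3.

(1/3, 1/3, 1/3)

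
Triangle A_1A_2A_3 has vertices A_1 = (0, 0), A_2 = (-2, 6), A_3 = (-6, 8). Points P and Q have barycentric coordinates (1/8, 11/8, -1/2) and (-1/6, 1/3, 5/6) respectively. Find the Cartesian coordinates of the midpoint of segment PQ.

Barycentric coordinates of the midpoint are the average: (-1/48, 41/48, 1/6).
Converting: (-1/48)·A_1 + (41/48)·A_2 + (1/6)·A_3 = (-65/24, 155/24).

(-65/24, 155/24)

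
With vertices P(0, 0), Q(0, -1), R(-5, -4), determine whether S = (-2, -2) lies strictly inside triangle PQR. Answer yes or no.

Barycentric coordinates of S: (1/5, 2/5, 2/5).
The three coordinates are positive, positive, positive; a point is interior exactly when all three are positive.

yes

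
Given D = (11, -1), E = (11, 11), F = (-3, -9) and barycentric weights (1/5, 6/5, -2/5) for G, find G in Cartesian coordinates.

(83/5, 83/5)

G = (1/5)·D + (6/5)·E + (-2/5)·F.
x-coordinate: (1/5)·11 + (6/5)·11 + (-2/5)·(-3) = 83/5.
y-coordinate: (1/5)·(-1) + (6/5)·11 + (-2/5)·(-9) = 83/5.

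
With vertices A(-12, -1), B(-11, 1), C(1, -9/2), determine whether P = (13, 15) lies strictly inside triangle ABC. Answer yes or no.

no

Barycentric coordinates of P: (-600/59, 591/59, 68/59).
The three coordinates are negative, positive, positive; a point is interior exactly when all three are positive.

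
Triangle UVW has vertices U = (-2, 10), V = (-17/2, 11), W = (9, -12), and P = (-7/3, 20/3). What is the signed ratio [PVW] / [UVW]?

1/2

[UVW] = ½·((-2)·(11−(-12)) + (-17/2)·(-12−10) + 9·(10−11)) = ½·(-46 + 187 − 9) = 66.
[PVW] = ½·((-7/3)·(11−(-12)) + (-17/2)·(-12−(20/3)) + 9·(20/3−11)) = ½·(-161/3 + 476/3 − 39) = 33, so the ratio is 33/66 = 1/2.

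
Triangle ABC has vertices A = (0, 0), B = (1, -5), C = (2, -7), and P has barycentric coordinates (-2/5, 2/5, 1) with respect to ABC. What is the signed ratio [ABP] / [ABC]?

1

The signed ratio [ABP]/[ABC] equals the barycentric coordinate of P at vertex C, which is 1.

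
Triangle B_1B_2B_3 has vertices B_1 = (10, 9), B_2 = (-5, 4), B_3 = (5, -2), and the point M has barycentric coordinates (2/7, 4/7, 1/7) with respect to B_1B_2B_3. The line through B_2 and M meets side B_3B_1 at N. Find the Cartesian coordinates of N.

(25/3, 16/3)

Line B_2M meets B_3B_1 where the B_2-coordinate vanishes; zeroing M's B_2-weight and renormalizing leaves B_3, B_1-weights 1/7 : 2/7 → (1/3, 2/3).
So N = (1/3)·B_3 + (2/3)·B_1 = (25/3, 16/3).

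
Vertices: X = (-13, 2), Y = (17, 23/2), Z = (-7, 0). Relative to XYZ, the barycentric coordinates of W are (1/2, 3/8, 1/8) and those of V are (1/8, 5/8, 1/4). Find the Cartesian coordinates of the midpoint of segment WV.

(25/8, 51/8)

Barycentric coordinates of the midpoint are the average: (5/16, 1/2, 3/16).
Converting: (5/16)·X + (1/2)·Y + (3/16)·Z = (25/8, 51/8).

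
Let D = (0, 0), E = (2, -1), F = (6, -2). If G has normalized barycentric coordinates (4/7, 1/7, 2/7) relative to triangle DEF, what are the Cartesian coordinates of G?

G = (4/7)·D + (1/7)·E + (2/7)·F.
x-coordinate: (4/7)·0 + (1/7)·2 + (2/7)·6 = 2.
y-coordinate: (4/7)·0 + (1/7)·(-1) + (2/7)·(-2) = -5/7.

(2, -5/7)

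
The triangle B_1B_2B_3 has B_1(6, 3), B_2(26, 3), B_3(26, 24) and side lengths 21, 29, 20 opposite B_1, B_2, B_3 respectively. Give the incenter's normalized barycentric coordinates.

The incenter has barycentric coordinates proportional to the opposite side lengths: (21 : 29 : 20).
Normalizing by 21+29+20 = 70 gives (3/10, 29/70, 2/7).

(3/10, 29/70, 2/7)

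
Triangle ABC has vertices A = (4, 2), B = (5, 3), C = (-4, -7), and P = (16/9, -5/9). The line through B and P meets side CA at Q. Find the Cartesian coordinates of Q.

(-4/5, -17/5)

Barycentric coordinates of P with respect to ABC: (2/9, 4/9, 1/3).
On side CA the B-coordinate is zero; dropping P's B-weight 4/9 and renormalizing the remaining 1/3 : 2/9 gives weights 3/5, 2/5 on C, A.
Q = (3/5)·(-4, -7) + (2/5)·(4, 2) = (-4/5, -17/5).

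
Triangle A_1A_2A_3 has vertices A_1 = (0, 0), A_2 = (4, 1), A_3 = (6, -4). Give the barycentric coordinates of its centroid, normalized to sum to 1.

The centroid is the average of the vertices, so each weight is 1/3.

(1/3, 1/3, 1/3)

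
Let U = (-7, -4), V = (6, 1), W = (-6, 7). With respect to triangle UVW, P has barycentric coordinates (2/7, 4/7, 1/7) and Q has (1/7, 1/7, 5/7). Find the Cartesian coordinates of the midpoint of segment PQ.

(-27/14, 5/2)

Barycentric coordinates of the midpoint are the average: (3/14, 5/14, 3/7).
Converting: (3/14)·U + (5/14)·V + (3/7)·W = (-27/14, 5/2).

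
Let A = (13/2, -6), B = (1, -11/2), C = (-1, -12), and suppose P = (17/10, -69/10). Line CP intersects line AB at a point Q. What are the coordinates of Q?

(19/8, -45/8)

Barycentric coordinates of P with respect to ABC: (1/5, 3/5, 1/5).
On side AB the C-coordinate is zero; dropping P's C-weight 1/5 and renormalizing the remaining 1/5 : 3/5 gives weights 1/4, 3/4 on A, B.
Q = (1/4)·(13/2, -6) + (3/4)·(1, -11/2) = (19/8, -45/8).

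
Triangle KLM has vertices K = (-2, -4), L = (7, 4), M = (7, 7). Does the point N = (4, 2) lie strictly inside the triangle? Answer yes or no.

Barycentric coordinates of N: (1/3, 4/9, 2/9).
The three coordinates are positive, positive, positive; a point is interior exactly when all three are positive.

yes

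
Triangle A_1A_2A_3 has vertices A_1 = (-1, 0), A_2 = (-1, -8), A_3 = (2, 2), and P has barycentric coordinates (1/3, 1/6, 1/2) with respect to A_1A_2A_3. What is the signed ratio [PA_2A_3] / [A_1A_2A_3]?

The signed ratio [PA_2A_3]/[A_1A_2A_3] equals the barycentric coordinate of P at vertex A_1, which is 1/3.

1/3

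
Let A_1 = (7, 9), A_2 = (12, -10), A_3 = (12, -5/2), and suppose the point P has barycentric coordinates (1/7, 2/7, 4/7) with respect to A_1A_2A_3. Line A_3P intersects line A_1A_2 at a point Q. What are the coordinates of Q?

Line A_3P meets A_1A_2 where the A_3-coordinate vanishes; zeroing P's A_3-weight and renormalizing leaves A_1, A_2-weights 1/7 : 2/7 → (1/3, 2/3).
So Q = (1/3)·A_1 + (2/3)·A_2 = (31/3, -11/3).

(31/3, -11/3)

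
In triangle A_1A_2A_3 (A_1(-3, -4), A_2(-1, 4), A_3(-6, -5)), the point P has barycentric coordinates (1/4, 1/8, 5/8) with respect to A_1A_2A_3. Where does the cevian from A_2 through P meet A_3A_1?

Line A_2P meets A_3A_1 where the A_2-coordinate vanishes; zeroing P's A_2-weight and renormalizing leaves A_3, A_1-weights 5/8 : 1/4 → (5/7, 2/7).
So Q = (5/7)·A_3 + (2/7)·A_1 = (-36/7, -33/7).

(-36/7, -33/7)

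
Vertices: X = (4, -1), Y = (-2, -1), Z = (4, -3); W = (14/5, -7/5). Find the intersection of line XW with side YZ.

Barycentric coordinates of W with respect to XYZ: (3/5, 1/5, 1/5).
On side YZ the X-coordinate is zero; dropping W's X-weight 3/5 and renormalizing the remaining 1/5 : 1/5 gives weights 1/2, 1/2 on Y, Z.
V = (1/2)·(-2, -1) + (1/2)·(4, -3) = (1, -2).

(1, -2)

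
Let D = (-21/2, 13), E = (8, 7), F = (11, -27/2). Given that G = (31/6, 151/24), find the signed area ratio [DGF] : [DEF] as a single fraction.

[DEF] = ½·((-21/2)·(7−(-27/2)) + 8·(-27/2−13) + 11·(13−7)) = ½·(-861/4 − 212 + 66) = -1445/8.
[DGF] = ½·((-21/2)·(151/24−(-27/2)) + (31/6)·(-27/2−13) + 11·(13−(151/24))) = ½·(-3325/16 − 1643/12 + 1771/24) = -4335/32, so the ratio is (-4335/32)/(-1445/8) = 3/4.

3/4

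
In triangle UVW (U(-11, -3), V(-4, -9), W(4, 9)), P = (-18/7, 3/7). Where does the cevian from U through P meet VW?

Barycentric coordinates of P with respect to UVW: (2/7, 2/7, 3/7).
On side VW the U-coordinate is zero; dropping P's U-weight 2/7 and renormalizing the remaining 2/7 : 3/7 gives weights 2/5, 3/5 on V, W.
Q = (2/5)·(-4, -9) + (3/5)·(4, 9) = (4/5, 9/5).

(4/5, 9/5)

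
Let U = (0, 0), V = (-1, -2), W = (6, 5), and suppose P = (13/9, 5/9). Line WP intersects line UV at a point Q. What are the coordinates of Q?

(-5/6, -5/3)

Barycentric coordinates of P with respect to UVW: (1/9, 5/9, 1/3).
On side UV the W-coordinate is zero; dropping P's W-weight 1/3 and renormalizing the remaining 1/9 : 5/9 gives weights 1/6, 5/6 on U, V.
Q = (1/6)·(0, 0) + (5/6)·(-1, -2) = (-5/6, -5/3).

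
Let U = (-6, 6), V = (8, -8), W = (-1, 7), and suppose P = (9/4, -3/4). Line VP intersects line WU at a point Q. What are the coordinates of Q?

(-7/2, 13/2)

Barycentric coordinates of P with respect to UVW: (1/4, 1/2, 1/4).
On side WU the V-coordinate is zero; dropping P's V-weight 1/2 and renormalizing the remaining 1/4 : 1/4 gives weights 1/2, 1/2 on W, U.
Q = (1/2)·(-1, 7) + (1/2)·(-6, 6) = (-7/2, 13/2).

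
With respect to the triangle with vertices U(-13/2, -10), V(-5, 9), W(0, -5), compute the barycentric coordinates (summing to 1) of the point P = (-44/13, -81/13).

Signed area of the reference triangle: [UVW] = ½·((-13/2)·(9−(-5)) + (-5)·(-5−(-10)) + 0·(-10−9)) = ½·(-91 − 25 + 0) = -58.
[PVW] = ½·((-44/13)·(9−(-5)) + (-5)·(-5−(-81/13)) + 0·(-81/13−9)) = ½·(-616/13 − 80/13 + 0) = -348/13, so the U-coordinate is (-348/13)/(-58) = 6/13.
[UPW] = ½·((-13/2)·(-81/13−(-5)) + (-44/13)·(-5−(-10)) + 0·(-10−(-81/13))) = ½·(8 − 220/13 + 0) = -58/13, so the V-coordinate is 1/13.
[UVP] = ½·((-13/2)·(9−(-81/13)) + (-5)·(-81/13−(-10)) + (-44/13)·(-10−9)) = ½·(-99 − 245/13 + 836/13) = -348/13, so the W-coordinate is 6/13.

(6/13, 1/13, 6/13)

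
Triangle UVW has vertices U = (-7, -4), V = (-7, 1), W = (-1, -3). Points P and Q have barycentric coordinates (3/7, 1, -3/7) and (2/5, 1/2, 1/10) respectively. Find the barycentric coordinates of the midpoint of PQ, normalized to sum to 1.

(29/70, 3/4, -23/140)

Since both coordinate triples sum to 1, the midpoint's barycentrics are the componentwise average.
(3/7+2/5)/2 = 29/70; similarly 3/4 and -23/140.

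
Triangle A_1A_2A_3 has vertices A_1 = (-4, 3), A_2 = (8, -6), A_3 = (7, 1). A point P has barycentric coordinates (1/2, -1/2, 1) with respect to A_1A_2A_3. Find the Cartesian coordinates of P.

P = (1/2)·A_1 + (-1/2)·A_2 + 1·A_3.
x-coordinate: (1/2)·(-4) + (-1/2)·8 + 1·7 = 1.
y-coordinate: (1/2)·3 + (-1/2)·(-6) + 1·1 = 11/2.

(1, 11/2)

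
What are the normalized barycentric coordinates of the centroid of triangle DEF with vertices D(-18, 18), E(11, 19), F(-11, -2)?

(1/3, 1/3, 1/3)

The centroid is the average of the vertices, so each weight is 1/3.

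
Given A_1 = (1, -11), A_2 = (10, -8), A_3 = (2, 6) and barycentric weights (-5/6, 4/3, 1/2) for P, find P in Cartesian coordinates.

(27/2, 3/2)

P = (-5/6)·A_1 + (4/3)·A_2 + (1/2)·A_3.
x-coordinate: (-5/6)·1 + (4/3)·10 + (1/2)·2 = 27/2.
y-coordinate: (-5/6)·(-11) + (4/3)·(-8) + (1/2)·6 = 3/2.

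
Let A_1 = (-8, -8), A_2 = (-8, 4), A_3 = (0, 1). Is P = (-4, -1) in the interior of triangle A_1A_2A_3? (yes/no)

Barycentric coordinates of P: (7/24, 5/24, 1/2).
The three coordinates are positive, positive, positive; a point is interior exactly when all three are positive.

yes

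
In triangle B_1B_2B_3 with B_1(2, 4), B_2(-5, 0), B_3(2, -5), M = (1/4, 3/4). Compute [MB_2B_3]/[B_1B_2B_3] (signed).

1/2

[B_1B_2B_3] = ½·(2·(0−(-5)) + (-5)·(-5−4) + 2·(4−0)) = ½·(10 + 45 + 8) = 63/2.
[MB_2B_3] = ½·((1/4)·(0−(-5)) + (-5)·(-5−(3/4)) + 2·(3/4−0)) = ½·(5/4 + 115/4 + 3/2) = 63/4, so the ratio is (63/4)/(63/2) = 1/2.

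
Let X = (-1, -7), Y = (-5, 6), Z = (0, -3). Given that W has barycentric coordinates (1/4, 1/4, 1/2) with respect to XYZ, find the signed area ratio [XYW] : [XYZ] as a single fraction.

The signed ratio [XYW]/[XYZ] equals the barycentric coordinate of W at vertex Z, which is 1/2.

1/2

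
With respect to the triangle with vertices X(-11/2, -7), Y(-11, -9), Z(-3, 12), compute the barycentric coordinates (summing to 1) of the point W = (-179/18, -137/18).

(1/9, 5/6, 1/18)

Signed area of the reference triangle: [XYZ] = ½·((-11/2)·(-9−12) + (-11)·(12−(-7)) + (-3)·(-7−(-9))) = ½·(231/2 − 209 − 6) = -199/4.
[WYZ] = ½·((-179/18)·(-9−12) + (-11)·(12−(-137/18)) + (-3)·(-137/18−(-9))) = ½·(1253/6 − 3883/18 − 25/6) = -199/36, so the X-coordinate is (-199/36)/(-199/4) = 1/9.
[XWZ] = ½·((-11/2)·(-137/18−12) + (-179/18)·(12−(-7)) + (-3)·(-7−(-137/18))) = ½·(3883/36 − 3401/18 − 11/6) = -995/24, so the Y-coordinate is 5/6.
[XYW] = ½·((-11/2)·(-9−(-137/18)) + (-11)·(-137/18−(-7)) + (-179/18)·(-7−(-9))) = ½·(275/36 + 121/18 − 179/9) = -199/72, so the Z-coordinate is 1/18.
Check: 1/9 + 5/6 + 1/18 = 1.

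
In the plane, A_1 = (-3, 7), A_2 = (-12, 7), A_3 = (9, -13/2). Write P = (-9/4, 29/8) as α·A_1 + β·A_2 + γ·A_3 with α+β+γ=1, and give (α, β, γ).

(1/2, 1/4, 1/4)

Signed area of the reference triangle: [A_1A_2A_3] = ½·((-3)·(7−(-13/2)) + (-12)·(-13/2−7) + 9·(7−7)) = ½·(-81/2 + 162 + 0) = 243/4.
[PA_2A_3] = ½·((-9/4)·(7−(-13/2)) + (-12)·(-13/2−(29/8)) + 9·(29/8−7)) = ½·(-243/8 + 243/2 − 243/8) = 243/8, so the A_1-coordinate is (243/8)/(243/4) = 1/2.
[A_1PA_3] = ½·((-3)·(29/8−(-13/2)) + (-9/4)·(-13/2−7) + 9·(7−(29/8))) = ½·(-243/8 + 243/8 + 243/8) = 243/16, so the A_2-coordinate is 1/4.
[A_1A_2P] = ½·((-3)·(7−(29/8)) + (-12)·(29/8−7) + (-9/4)·(7−7)) = ½·(-81/8 + 81/2 + 0) = 243/16, so the A_3-coordinate is 1/4.
Check: 1/2 + 1/4 + 1/4 = 1.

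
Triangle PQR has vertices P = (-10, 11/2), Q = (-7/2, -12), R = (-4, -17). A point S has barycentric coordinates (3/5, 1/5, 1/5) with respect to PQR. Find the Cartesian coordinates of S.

S = (3/5)·P + (1/5)·Q + (1/5)·R.
x-coordinate: (3/5)·(-10) + (1/5)·(-7/2) + (1/5)·(-4) = -15/2.
y-coordinate: (3/5)·(11/2) + (1/5)·(-12) + (1/5)·(-17) = -5/2.

(-15/2, -5/2)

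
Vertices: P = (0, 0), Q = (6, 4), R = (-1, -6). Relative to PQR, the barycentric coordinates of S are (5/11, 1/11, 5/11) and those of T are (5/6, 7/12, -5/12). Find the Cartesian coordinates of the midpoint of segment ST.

Barycentric coordinates of the midpoint are the average: (85/132, 89/264, 5/264).
Converting: (85/132)·P + (89/264)·Q + (5/264)·R = (529/264, 163/132).

(529/264, 163/132)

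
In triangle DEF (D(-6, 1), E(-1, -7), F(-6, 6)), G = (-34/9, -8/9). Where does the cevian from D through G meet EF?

Barycentric coordinates of G with respect to DEF: (2/9, 4/9, 1/3).
On side EF the D-coordinate is zero; dropping G's D-weight 2/9 and renormalizing the remaining 4/9 : 1/3 gives weights 4/7, 3/7 on E, F.
H = (4/7)·(-1, -7) + (3/7)·(-6, 6) = (-22/7, -10/7).

(-22/7, -10/7)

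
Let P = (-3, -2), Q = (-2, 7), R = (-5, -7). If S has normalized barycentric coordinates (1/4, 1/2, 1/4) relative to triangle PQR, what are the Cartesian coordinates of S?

(-3, 5/4)

S = (1/4)·P + (1/2)·Q + (1/4)·R.
x-coordinate: (1/4)·(-3) + (1/2)·(-2) + (1/4)·(-5) = -3.
y-coordinate: (1/4)·(-2) + (1/2)·7 + (1/4)·(-7) = 5/4.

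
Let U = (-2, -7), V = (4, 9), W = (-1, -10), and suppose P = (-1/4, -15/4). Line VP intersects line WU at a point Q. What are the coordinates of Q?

(-5/3, -8)

Barycentric coordinates of P with respect to UVW: (1/2, 1/4, 1/4).
On side WU the V-coordinate is zero; dropping P's V-weight 1/4 and renormalizing the remaining 1/4 : 1/2 gives weights 1/3, 2/3 on W, U.
Q = (1/3)·(-1, -10) + (2/3)·(-2, -7) = (-5/3, -8).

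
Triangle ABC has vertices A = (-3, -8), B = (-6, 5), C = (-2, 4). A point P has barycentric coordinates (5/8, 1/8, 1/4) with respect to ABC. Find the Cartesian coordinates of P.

P = (5/8)·A + (1/8)·B + (1/4)·C.
x-coordinate: (5/8)·(-3) + (1/8)·(-6) + (1/4)·(-2) = -25/8.
y-coordinate: (5/8)·(-8) + (1/8)·5 + (1/4)·4 = -27/8.

(-25/8, -27/8)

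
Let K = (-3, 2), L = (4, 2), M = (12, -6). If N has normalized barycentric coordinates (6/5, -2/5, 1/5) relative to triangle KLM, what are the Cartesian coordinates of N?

(-14/5, 2/5)

N = (6/5)·K + (-2/5)·L + (1/5)·M.
x-coordinate: (6/5)·(-3) + (-2/5)·4 + (1/5)·12 = -14/5.
y-coordinate: (6/5)·2 + (-2/5)·2 + (1/5)·(-6) = 2/5.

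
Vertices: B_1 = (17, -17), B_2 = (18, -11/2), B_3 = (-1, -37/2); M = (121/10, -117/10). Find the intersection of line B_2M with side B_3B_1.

Barycentric coordinates of M with respect to B_1B_2B_3: (1/5, 1/2, 3/10).
On side B_3B_1 the B_2-coordinate is zero; dropping M's B_2-weight 1/2 and renormalizing the remaining 3/10 : 1/5 gives weights 3/5, 2/5 on B_3, B_1.
N = (3/5)·(-1, -37/2) + (2/5)·(17, -17) = (31/5, -179/10).

(31/5, -179/10)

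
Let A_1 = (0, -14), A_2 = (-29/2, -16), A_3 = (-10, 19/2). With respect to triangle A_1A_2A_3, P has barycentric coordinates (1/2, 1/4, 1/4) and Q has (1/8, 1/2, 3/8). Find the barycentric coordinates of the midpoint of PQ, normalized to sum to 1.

Since both coordinate triples sum to 1, the midpoint's barycentrics are the componentwise average.
(1/2+1/8)/2 = 5/16; similarly 3/8 and 5/16.

(5/16, 3/8, 5/16)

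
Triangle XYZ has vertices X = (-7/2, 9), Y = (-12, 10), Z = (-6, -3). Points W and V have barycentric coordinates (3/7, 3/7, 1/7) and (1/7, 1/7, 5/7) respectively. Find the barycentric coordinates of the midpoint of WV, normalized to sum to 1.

Since both coordinate triples sum to 1, the midpoint's barycentrics are the componentwise average.
(3/7+1/7)/2 = 2/7; similarly 2/7 and 3/7.

(2/7, 2/7, 3/7)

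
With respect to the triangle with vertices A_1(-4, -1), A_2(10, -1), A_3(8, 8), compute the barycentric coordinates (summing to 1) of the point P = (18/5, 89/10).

Signed area of the reference triangle: [A_1A_2A_3] = ½·((-4)·(-1−8) + 10·(8−(-1)) + 8·(-1−(-1))) = ½·(36 + 90 + 0) = 63.
[PA_2A_3] = ½·((18/5)·(-1−8) + 10·(8−(89/10)) + 8·(89/10−(-1))) = ½·(-162/5 − 9 + 396/5) = 189/10, so the A_1-coordinate is (189/10)/63 = 3/10.
[A_1PA_3] = ½·((-4)·(89/10−8) + (18/5)·(8−(-1)) + 8·(-1−(89/10))) = ½·(-18/5 + 162/5 − 396/5) = -126/5, so the A_2-coordinate is -2/5.
[A_1A_2P] = ½·((-4)·(-1−(89/10)) + 10·(89/10−(-1)) + (18/5)·(-1−(-1))) = ½·(198/5 + 99 + 0) = 693/10, so the A_3-coordinate is 11/10.
Check: 3/10 − 2/5 + 11/10 = 1.

(3/10, -2/5, 11/10)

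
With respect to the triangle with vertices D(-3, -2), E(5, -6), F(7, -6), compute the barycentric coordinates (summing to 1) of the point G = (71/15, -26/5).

Signed area of the reference triangle: [DEF] = ½·((-3)·(-6−(-6)) + 5·(-6−(-2)) + 7·(-2−(-6))) = ½·(0 − 20 + 28) = 4.
[GEF] = ½·((71/15)·(-6−(-6)) + 5·(-6−(-26/5)) + 7·(-26/5−(-6))) = ½·(0 − 4 + 28/5) = 4/5, so the D-coordinate is (4/5)/4 = 1/5.
[DGF] = ½·((-3)·(-26/5−(-6)) + (71/15)·(-6−(-2)) + 7·(-2−(-26/5))) = ½·(-12/5 − 284/15 + 112/5) = 8/15, so the E-coordinate is 2/15.
[DEG] = ½·((-3)·(-6−(-26/5)) + 5·(-26/5−(-2)) + (71/15)·(-2−(-6))) = ½·(12/5 − 16 + 284/15) = 8/3, so the F-coordinate is 2/3.

(1/5, 2/15, 2/3)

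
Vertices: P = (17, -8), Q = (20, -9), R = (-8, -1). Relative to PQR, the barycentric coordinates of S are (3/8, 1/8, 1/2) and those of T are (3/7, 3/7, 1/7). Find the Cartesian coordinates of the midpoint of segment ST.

(1097/112, -675/112)

Barycentric coordinates of the midpoint are the average: (45/112, 31/112, 9/28).
Converting: (45/112)·P + (31/112)·Q + (9/28)·R = (1097/112, -675/112).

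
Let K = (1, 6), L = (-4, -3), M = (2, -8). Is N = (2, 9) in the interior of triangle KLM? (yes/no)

no

Barycentric coordinates of N: (102/79, -17/79, -6/79).
The three coordinates are positive, negative, negative; a point is interior exactly when all three are positive.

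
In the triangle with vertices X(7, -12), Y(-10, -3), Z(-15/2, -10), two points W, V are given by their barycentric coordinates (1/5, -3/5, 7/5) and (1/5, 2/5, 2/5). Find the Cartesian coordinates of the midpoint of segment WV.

(-87/20, -111/10)

Barycentric coordinates of the midpoint are the average: (1/5, -1/10, 9/10).
Converting: (1/5)·X + (-1/10)·Y + (9/10)·Z = (-87/20, -111/10).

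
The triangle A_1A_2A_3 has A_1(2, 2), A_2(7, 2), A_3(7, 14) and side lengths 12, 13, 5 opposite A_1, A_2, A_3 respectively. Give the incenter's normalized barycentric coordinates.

(2/5, 13/30, 1/6)

The incenter has barycentric coordinates proportional to the opposite side lengths: (12 : 13 : 5).
Normalizing by 12+13+5 = 30 gives (2/5, 13/30, 1/6).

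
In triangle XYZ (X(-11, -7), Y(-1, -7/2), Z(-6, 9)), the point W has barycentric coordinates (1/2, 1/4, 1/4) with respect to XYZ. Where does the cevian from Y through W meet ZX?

(-28/3, -5/3)

Line YW meets ZX where the Y-coordinate vanishes; zeroing W's Y-weight and renormalizing leaves Z, X-weights 1/4 : 1/2 → (1/3, 2/3).
So V = (1/3)·Z + (2/3)·X = (-28/3, -5/3).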